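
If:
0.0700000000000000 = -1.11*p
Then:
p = -0.06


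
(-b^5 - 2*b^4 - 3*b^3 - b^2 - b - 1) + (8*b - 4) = -b^5 - 2*b^4 - 3*b^3 - b^2 + 7*b - 5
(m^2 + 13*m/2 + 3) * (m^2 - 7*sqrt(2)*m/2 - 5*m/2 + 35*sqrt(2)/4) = m^4 - 7*sqrt(2)*m^3/2 + 4*m^3 - 14*sqrt(2)*m^2 - 53*m^2/4 - 15*m/2 + 371*sqrt(2)*m/8 + 105*sqrt(2)/4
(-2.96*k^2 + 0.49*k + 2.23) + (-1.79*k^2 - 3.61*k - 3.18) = -4.75*k^2 - 3.12*k - 0.95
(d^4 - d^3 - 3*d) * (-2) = -2*d^4 + 2*d^3 + 6*d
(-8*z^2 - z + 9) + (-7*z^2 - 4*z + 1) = -15*z^2 - 5*z + 10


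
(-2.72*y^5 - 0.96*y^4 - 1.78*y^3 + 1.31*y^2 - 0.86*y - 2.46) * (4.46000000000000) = -12.1312*y^5 - 4.2816*y^4 - 7.9388*y^3 + 5.8426*y^2 - 3.8356*y - 10.9716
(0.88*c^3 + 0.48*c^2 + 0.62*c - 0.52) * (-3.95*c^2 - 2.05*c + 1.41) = -3.476*c^5 - 3.7*c^4 - 2.1922*c^3 + 1.4598*c^2 + 1.9402*c - 0.7332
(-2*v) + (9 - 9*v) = 9 - 11*v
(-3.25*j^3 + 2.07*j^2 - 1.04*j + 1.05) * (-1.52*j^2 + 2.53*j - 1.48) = 4.94*j^5 - 11.3689*j^4 + 11.6279*j^3 - 7.2908*j^2 + 4.1957*j - 1.554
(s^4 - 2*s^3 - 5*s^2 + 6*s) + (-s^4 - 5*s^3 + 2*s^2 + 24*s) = -7*s^3 - 3*s^2 + 30*s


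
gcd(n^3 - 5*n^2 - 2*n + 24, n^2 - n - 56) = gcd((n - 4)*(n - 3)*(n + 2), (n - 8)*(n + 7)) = 1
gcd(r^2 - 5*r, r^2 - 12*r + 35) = r - 5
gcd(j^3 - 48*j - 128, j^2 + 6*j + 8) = j + 4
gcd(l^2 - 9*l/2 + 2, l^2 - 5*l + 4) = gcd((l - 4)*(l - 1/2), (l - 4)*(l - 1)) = l - 4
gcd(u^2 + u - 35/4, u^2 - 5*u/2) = u - 5/2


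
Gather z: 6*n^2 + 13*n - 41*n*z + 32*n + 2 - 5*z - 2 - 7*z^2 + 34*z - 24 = 6*n^2 + 45*n - 7*z^2 + z*(29 - 41*n) - 24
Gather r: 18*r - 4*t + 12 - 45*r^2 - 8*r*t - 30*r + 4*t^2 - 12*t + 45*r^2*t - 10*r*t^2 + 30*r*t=r^2*(45*t - 45) + r*(-10*t^2 + 22*t - 12) + 4*t^2 - 16*t + 12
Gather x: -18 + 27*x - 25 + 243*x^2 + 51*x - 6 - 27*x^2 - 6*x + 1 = 216*x^2 + 72*x - 48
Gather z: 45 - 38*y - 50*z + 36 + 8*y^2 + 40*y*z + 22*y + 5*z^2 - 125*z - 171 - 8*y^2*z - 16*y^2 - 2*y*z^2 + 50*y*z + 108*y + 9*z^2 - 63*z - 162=-8*y^2 + 92*y + z^2*(14 - 2*y) + z*(-8*y^2 + 90*y - 238) - 252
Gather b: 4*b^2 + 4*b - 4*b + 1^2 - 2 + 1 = 4*b^2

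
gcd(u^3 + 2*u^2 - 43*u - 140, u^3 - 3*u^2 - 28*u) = u^2 - 3*u - 28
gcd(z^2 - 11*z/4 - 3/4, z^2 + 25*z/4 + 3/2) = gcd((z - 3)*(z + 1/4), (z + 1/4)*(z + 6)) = z + 1/4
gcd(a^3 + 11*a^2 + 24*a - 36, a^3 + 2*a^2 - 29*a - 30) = a + 6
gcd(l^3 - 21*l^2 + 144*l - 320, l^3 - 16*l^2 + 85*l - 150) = l - 5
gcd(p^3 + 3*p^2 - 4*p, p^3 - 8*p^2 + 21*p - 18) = 1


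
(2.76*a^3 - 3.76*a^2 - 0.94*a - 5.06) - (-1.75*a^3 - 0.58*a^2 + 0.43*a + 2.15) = 4.51*a^3 - 3.18*a^2 - 1.37*a - 7.21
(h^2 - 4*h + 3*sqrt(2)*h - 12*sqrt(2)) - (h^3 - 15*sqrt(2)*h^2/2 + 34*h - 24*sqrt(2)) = -h^3 + h^2 + 15*sqrt(2)*h^2/2 - 38*h + 3*sqrt(2)*h + 12*sqrt(2)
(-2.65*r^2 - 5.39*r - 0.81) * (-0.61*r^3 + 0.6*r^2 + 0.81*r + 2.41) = 1.6165*r^5 + 1.6979*r^4 - 4.8864*r^3 - 11.2384*r^2 - 13.646*r - 1.9521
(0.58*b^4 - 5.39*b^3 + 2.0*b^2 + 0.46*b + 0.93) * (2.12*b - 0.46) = 1.2296*b^5 - 11.6936*b^4 + 6.7194*b^3 + 0.0552*b^2 + 1.76*b - 0.4278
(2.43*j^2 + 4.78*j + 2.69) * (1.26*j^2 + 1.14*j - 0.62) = 3.0618*j^4 + 8.793*j^3 + 7.332*j^2 + 0.103*j - 1.6678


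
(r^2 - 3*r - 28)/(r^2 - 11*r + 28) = (r + 4)/(r - 4)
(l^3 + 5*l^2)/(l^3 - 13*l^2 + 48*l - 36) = l^2*(l + 5)/(l^3 - 13*l^2 + 48*l - 36)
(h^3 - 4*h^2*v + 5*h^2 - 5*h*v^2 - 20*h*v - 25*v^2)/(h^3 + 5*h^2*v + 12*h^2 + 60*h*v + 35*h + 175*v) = (h^2 - 4*h*v - 5*v^2)/(h^2 + 5*h*v + 7*h + 35*v)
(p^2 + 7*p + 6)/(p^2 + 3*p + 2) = (p + 6)/(p + 2)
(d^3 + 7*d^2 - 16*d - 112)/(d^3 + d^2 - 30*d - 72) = (d^2 + 3*d - 28)/(d^2 - 3*d - 18)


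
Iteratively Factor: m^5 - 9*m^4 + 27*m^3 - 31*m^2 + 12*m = (m - 4)*(m^4 - 5*m^3 + 7*m^2 - 3*m) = m*(m - 4)*(m^3 - 5*m^2 + 7*m - 3) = m*(m - 4)*(m - 1)*(m^2 - 4*m + 3) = m*(m - 4)*(m - 1)^2*(m - 3)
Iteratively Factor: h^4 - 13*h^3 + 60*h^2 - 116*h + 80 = (h - 4)*(h^3 - 9*h^2 + 24*h - 20) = (h - 4)*(h - 2)*(h^2 - 7*h + 10) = (h - 4)*(h - 2)^2*(h - 5)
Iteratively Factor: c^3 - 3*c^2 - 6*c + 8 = (c + 2)*(c^2 - 5*c + 4) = (c - 1)*(c + 2)*(c - 4)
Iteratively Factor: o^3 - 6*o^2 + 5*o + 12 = (o + 1)*(o^2 - 7*o + 12) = (o - 3)*(o + 1)*(o - 4)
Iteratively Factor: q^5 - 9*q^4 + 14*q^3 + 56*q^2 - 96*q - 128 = (q + 2)*(q^4 - 11*q^3 + 36*q^2 - 16*q - 64) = (q + 1)*(q + 2)*(q^3 - 12*q^2 + 48*q - 64) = (q - 4)*(q + 1)*(q + 2)*(q^2 - 8*q + 16) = (q - 4)^2*(q + 1)*(q + 2)*(q - 4)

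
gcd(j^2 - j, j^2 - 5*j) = j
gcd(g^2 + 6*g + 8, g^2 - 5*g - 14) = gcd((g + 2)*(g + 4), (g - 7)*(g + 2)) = g + 2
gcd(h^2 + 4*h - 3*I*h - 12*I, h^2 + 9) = h - 3*I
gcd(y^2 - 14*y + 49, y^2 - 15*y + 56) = y - 7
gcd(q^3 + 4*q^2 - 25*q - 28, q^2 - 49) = q + 7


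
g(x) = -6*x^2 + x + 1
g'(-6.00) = 73.00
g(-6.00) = -221.00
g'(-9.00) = 109.00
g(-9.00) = -494.00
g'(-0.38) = 5.56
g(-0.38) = -0.25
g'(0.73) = -7.76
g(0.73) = -1.47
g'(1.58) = -17.96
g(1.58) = -12.40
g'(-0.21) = 3.52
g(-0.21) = 0.53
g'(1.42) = -16.04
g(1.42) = -9.68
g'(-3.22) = 39.64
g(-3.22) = -64.43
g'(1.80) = -20.60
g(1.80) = -16.64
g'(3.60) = -42.20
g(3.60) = -73.16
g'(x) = 1 - 12*x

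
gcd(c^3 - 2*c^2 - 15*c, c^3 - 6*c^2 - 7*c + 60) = c^2 - 2*c - 15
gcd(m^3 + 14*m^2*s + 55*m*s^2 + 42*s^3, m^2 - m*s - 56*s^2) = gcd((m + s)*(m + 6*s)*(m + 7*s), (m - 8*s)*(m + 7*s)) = m + 7*s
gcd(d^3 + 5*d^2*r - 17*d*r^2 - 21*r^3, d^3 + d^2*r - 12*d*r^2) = -d + 3*r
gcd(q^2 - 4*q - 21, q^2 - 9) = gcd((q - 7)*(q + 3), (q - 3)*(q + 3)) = q + 3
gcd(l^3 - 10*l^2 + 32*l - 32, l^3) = 1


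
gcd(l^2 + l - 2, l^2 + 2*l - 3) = l - 1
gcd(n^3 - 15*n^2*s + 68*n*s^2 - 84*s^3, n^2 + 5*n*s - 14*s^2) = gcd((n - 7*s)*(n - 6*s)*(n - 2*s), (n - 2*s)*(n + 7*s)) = -n + 2*s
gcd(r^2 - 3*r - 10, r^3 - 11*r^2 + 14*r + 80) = r^2 - 3*r - 10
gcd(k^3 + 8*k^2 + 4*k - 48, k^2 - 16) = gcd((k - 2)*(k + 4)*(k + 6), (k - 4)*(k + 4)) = k + 4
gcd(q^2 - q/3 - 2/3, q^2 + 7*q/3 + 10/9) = q + 2/3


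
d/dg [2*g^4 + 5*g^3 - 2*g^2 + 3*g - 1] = 8*g^3 + 15*g^2 - 4*g + 3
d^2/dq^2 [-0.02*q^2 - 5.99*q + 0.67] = -0.0400000000000000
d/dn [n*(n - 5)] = 2*n - 5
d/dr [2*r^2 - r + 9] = 4*r - 1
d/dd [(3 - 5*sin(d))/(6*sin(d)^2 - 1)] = (30*sin(d)^2 - 36*sin(d) + 5)*cos(d)/(6*sin(d)^2 - 1)^2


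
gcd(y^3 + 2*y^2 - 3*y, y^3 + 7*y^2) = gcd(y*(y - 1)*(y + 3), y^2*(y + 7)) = y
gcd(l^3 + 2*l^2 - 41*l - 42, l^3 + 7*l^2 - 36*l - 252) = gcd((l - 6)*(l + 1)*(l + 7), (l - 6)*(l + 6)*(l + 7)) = l^2 + l - 42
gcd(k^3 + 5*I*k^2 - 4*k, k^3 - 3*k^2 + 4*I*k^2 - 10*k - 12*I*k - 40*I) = k + 4*I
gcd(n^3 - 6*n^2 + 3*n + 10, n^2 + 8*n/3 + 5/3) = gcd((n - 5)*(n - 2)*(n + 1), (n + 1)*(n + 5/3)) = n + 1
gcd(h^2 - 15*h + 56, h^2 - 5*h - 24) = h - 8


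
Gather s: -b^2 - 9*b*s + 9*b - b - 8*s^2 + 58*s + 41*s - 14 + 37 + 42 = -b^2 + 8*b - 8*s^2 + s*(99 - 9*b) + 65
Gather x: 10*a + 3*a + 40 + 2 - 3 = 13*a + 39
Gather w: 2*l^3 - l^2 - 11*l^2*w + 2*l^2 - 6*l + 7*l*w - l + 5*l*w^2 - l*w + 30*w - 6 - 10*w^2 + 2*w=2*l^3 + l^2 - 7*l + w^2*(5*l - 10) + w*(-11*l^2 + 6*l + 32) - 6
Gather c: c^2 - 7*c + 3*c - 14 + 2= c^2 - 4*c - 12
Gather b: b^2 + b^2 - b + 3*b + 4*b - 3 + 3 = 2*b^2 + 6*b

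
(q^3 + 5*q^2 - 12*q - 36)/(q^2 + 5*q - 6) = (q^2 - q - 6)/(q - 1)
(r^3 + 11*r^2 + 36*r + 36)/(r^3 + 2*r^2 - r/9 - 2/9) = 9*(r^2 + 9*r + 18)/(9*r^2 - 1)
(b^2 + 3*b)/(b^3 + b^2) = (b + 3)/(b*(b + 1))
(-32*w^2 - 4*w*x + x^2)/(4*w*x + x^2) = (-8*w + x)/x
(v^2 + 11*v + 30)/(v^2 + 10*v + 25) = (v + 6)/(v + 5)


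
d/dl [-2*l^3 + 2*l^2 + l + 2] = -6*l^2 + 4*l + 1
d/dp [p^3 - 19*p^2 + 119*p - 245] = 3*p^2 - 38*p + 119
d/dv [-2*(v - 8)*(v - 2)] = 20 - 4*v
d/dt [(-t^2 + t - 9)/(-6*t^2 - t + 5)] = (7*t^2 - 118*t - 4)/(36*t^4 + 12*t^3 - 59*t^2 - 10*t + 25)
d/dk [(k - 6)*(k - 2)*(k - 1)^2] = 4*k^3 - 30*k^2 + 58*k - 32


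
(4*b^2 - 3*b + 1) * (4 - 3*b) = -12*b^3 + 25*b^2 - 15*b + 4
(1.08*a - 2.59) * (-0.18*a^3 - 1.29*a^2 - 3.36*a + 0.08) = -0.1944*a^4 - 0.927*a^3 - 0.2877*a^2 + 8.7888*a - 0.2072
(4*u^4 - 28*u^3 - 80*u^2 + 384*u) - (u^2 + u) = 4*u^4 - 28*u^3 - 81*u^2 + 383*u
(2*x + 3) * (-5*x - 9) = -10*x^2 - 33*x - 27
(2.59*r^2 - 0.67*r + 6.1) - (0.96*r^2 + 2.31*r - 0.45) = 1.63*r^2 - 2.98*r + 6.55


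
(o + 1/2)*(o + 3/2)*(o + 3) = o^3 + 5*o^2 + 27*o/4 + 9/4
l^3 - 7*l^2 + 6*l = l*(l - 6)*(l - 1)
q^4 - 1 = (q - 1)*(q + I)*(-I*q - I)*(I*q + 1)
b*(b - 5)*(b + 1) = b^3 - 4*b^2 - 5*b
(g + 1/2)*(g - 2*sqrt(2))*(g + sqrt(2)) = g^3 - sqrt(2)*g^2 + g^2/2 - 4*g - sqrt(2)*g/2 - 2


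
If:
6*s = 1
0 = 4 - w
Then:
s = 1/6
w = 4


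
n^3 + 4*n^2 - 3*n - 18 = (n - 2)*(n + 3)^2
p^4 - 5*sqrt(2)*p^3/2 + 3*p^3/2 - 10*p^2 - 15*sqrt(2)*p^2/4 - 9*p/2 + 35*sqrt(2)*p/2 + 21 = (p - 2)*(p + 7/2)*(p - 3*sqrt(2))*(p + sqrt(2)/2)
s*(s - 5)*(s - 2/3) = s^3 - 17*s^2/3 + 10*s/3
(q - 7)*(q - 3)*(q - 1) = q^3 - 11*q^2 + 31*q - 21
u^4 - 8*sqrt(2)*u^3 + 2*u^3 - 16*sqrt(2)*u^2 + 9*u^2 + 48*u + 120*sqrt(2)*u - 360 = (u - 3)*(u + 5)*(u - 6*sqrt(2))*(u - 2*sqrt(2))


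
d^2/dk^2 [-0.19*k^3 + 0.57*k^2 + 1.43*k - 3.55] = 1.14 - 1.14*k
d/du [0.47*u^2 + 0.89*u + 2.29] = 0.94*u + 0.89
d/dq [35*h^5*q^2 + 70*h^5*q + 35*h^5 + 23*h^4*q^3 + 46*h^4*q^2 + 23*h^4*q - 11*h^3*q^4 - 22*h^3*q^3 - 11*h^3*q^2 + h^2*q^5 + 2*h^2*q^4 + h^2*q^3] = h^2*(70*h^3*q + 70*h^3 + 69*h^2*q^2 + 92*h^2*q + 23*h^2 - 44*h*q^3 - 66*h*q^2 - 22*h*q + 5*q^4 + 8*q^3 + 3*q^2)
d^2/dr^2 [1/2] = 0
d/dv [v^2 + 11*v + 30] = 2*v + 11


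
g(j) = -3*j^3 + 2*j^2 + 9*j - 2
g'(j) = -9*j^2 + 4*j + 9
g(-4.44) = 260.05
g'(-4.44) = -186.18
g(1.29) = 6.50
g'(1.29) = -0.82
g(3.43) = -68.66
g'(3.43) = -83.16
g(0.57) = 3.22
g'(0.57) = 8.36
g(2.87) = -30.62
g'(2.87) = -53.65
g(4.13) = -142.05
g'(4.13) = -127.99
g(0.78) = 4.81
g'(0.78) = 6.64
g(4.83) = -249.91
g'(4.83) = -181.64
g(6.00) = -524.00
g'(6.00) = -291.00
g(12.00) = -4790.00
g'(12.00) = -1239.00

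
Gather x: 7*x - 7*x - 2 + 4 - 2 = 0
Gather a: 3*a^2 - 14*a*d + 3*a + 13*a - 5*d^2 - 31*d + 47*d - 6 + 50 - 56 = 3*a^2 + a*(16 - 14*d) - 5*d^2 + 16*d - 12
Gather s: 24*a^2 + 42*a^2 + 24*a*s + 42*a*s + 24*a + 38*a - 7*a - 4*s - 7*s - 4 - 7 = 66*a^2 + 55*a + s*(66*a - 11) - 11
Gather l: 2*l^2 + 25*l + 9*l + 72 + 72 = 2*l^2 + 34*l + 144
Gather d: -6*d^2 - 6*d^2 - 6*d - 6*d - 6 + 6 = -12*d^2 - 12*d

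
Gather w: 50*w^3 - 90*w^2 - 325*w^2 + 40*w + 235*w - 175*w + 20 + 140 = 50*w^3 - 415*w^2 + 100*w + 160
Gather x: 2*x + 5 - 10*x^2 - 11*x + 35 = -10*x^2 - 9*x + 40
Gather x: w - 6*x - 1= w - 6*x - 1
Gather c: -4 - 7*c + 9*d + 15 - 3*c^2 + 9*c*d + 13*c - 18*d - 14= -3*c^2 + c*(9*d + 6) - 9*d - 3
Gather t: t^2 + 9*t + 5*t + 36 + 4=t^2 + 14*t + 40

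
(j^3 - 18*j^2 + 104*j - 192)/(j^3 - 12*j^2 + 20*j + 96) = (j - 4)/(j + 2)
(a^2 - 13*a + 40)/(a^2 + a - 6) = (a^2 - 13*a + 40)/(a^2 + a - 6)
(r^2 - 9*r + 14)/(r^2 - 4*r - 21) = (r - 2)/(r + 3)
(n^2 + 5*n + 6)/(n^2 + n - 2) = (n + 3)/(n - 1)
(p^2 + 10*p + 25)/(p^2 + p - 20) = (p + 5)/(p - 4)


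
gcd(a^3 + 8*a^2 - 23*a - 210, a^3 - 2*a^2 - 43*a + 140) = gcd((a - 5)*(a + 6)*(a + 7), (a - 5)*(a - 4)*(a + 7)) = a^2 + 2*a - 35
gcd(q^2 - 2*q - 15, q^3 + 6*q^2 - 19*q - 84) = q + 3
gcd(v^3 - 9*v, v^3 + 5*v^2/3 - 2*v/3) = v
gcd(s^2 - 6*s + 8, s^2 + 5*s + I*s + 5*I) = 1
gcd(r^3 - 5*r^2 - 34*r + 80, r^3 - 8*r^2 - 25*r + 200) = r^2 - 3*r - 40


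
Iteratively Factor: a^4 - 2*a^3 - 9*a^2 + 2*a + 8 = (a + 2)*(a^3 - 4*a^2 - a + 4) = (a + 1)*(a + 2)*(a^2 - 5*a + 4) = (a - 1)*(a + 1)*(a + 2)*(a - 4)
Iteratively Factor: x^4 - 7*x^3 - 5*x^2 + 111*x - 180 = (x - 5)*(x^3 - 2*x^2 - 15*x + 36) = (x - 5)*(x + 4)*(x^2 - 6*x + 9) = (x - 5)*(x - 3)*(x + 4)*(x - 3)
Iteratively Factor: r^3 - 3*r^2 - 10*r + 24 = (r - 4)*(r^2 + r - 6) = (r - 4)*(r - 2)*(r + 3)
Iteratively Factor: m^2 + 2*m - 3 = (m - 1)*(m + 3)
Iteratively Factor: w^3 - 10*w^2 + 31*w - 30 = (w - 3)*(w^2 - 7*w + 10) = (w - 5)*(w - 3)*(w - 2)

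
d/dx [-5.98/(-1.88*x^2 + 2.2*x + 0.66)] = (13.156 - 22.4848*x)/(-1.88*x^2 + 2.2*x + 0.66)^2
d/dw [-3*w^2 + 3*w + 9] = 3 - 6*w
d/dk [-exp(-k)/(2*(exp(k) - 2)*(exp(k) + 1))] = (3*exp(2*k)/2 - exp(k) - 1)*exp(-k)/(exp(4*k) - 2*exp(3*k) - 3*exp(2*k) + 4*exp(k) + 4)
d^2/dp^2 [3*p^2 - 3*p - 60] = 6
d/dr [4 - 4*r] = -4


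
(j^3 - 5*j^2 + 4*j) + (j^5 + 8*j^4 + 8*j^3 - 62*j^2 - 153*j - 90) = j^5 + 8*j^4 + 9*j^3 - 67*j^2 - 149*j - 90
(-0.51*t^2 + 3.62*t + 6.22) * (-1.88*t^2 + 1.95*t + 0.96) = 0.9588*t^4 - 7.8001*t^3 - 5.1242*t^2 + 15.6042*t + 5.9712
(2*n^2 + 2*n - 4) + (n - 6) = 2*n^2 + 3*n - 10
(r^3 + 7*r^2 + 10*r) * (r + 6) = r^4 + 13*r^3 + 52*r^2 + 60*r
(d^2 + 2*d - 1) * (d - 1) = d^3 + d^2 - 3*d + 1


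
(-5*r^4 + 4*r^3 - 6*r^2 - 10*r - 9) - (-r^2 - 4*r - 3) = -5*r^4 + 4*r^3 - 5*r^2 - 6*r - 6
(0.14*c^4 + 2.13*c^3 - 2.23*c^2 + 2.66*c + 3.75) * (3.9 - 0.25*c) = -0.035*c^5 + 0.0135000000000001*c^4 + 8.8645*c^3 - 9.362*c^2 + 9.4365*c + 14.625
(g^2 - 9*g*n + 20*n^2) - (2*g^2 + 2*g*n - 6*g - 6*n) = -g^2 - 11*g*n + 6*g + 20*n^2 + 6*n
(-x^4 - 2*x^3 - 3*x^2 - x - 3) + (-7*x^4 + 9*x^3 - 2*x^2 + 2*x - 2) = -8*x^4 + 7*x^3 - 5*x^2 + x - 5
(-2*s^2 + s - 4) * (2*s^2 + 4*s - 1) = -4*s^4 - 6*s^3 - 2*s^2 - 17*s + 4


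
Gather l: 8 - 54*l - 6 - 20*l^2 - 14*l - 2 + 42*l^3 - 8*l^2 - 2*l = 42*l^3 - 28*l^2 - 70*l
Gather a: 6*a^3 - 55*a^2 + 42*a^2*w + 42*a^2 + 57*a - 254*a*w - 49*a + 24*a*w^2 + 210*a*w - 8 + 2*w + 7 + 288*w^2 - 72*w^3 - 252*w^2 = 6*a^3 + a^2*(42*w - 13) + a*(24*w^2 - 44*w + 8) - 72*w^3 + 36*w^2 + 2*w - 1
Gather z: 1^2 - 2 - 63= -64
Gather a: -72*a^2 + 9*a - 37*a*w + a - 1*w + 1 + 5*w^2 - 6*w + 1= -72*a^2 + a*(10 - 37*w) + 5*w^2 - 7*w + 2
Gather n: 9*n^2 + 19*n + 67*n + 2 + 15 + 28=9*n^2 + 86*n + 45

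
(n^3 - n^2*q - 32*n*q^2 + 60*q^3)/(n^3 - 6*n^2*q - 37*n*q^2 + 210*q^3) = (-n + 2*q)/(-n + 7*q)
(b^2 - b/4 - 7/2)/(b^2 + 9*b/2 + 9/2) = (4*b^2 - b - 14)/(2*(2*b^2 + 9*b + 9))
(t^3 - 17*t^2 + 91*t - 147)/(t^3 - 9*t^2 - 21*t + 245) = (t - 3)/(t + 5)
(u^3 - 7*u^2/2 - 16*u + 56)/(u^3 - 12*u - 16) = (u^2 + u/2 - 14)/(u^2 + 4*u + 4)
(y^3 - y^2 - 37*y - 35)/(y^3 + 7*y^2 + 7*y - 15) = (y^2 - 6*y - 7)/(y^2 + 2*y - 3)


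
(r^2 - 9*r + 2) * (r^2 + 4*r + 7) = r^4 - 5*r^3 - 27*r^2 - 55*r + 14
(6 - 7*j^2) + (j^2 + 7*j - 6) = -6*j^2 + 7*j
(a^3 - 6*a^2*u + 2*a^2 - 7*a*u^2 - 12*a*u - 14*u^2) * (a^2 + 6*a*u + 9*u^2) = a^5 + 2*a^4 - 34*a^3*u^2 - 96*a^2*u^3 - 68*a^2*u^2 - 63*a*u^4 - 192*a*u^3 - 126*u^4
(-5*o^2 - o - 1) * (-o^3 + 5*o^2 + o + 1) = 5*o^5 - 24*o^4 - 9*o^3 - 11*o^2 - 2*o - 1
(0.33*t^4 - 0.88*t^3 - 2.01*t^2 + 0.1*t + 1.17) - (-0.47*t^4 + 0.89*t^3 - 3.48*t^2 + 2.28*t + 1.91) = 0.8*t^4 - 1.77*t^3 + 1.47*t^2 - 2.18*t - 0.74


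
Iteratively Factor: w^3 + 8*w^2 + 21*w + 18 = (w + 2)*(w^2 + 6*w + 9) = (w + 2)*(w + 3)*(w + 3)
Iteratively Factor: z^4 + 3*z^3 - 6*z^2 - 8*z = (z + 4)*(z^3 - z^2 - 2*z) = (z - 2)*(z + 4)*(z^2 + z) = (z - 2)*(z + 1)*(z + 4)*(z)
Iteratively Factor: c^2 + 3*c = (c + 3)*(c)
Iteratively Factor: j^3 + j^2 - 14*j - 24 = (j - 4)*(j^2 + 5*j + 6) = (j - 4)*(j + 2)*(j + 3)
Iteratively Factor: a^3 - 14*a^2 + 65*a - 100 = (a - 5)*(a^2 - 9*a + 20) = (a - 5)*(a - 4)*(a - 5)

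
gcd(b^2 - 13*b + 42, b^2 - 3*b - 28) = b - 7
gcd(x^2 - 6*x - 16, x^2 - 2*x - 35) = 1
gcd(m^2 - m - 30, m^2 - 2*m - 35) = m + 5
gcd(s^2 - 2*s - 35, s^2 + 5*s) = s + 5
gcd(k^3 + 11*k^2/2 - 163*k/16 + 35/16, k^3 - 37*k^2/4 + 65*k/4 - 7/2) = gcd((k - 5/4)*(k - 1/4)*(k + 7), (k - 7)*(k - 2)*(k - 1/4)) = k - 1/4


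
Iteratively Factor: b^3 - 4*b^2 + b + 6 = (b - 2)*(b^2 - 2*b - 3) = (b - 3)*(b - 2)*(b + 1)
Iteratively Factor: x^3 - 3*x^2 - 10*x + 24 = (x + 3)*(x^2 - 6*x + 8) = (x - 4)*(x + 3)*(x - 2)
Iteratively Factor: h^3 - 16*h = (h + 4)*(h^2 - 4*h) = (h - 4)*(h + 4)*(h)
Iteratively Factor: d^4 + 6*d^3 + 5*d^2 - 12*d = (d)*(d^3 + 6*d^2 + 5*d - 12) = d*(d + 3)*(d^2 + 3*d - 4) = d*(d + 3)*(d + 4)*(d - 1)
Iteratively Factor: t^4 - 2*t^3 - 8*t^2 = (t + 2)*(t^3 - 4*t^2) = t*(t + 2)*(t^2 - 4*t) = t*(t - 4)*(t + 2)*(t)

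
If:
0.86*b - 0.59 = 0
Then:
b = 0.69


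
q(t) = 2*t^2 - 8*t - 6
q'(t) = 4*t - 8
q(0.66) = -10.41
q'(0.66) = -5.36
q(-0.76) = 1.24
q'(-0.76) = -11.04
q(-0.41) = -2.38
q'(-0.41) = -9.64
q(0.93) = -11.71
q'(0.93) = -4.28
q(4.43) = -2.19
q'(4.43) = 9.72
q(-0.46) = -1.90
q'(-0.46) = -9.84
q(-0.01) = -5.92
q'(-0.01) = -8.04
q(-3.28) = 41.76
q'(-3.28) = -21.12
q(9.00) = 84.00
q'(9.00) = 28.00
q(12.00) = 186.00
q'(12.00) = 40.00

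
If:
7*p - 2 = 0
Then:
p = 2/7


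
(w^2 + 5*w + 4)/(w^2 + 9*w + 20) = (w + 1)/(w + 5)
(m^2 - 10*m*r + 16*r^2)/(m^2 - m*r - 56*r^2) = (m - 2*r)/(m + 7*r)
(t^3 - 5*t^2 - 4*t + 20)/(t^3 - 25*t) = (t^2 - 4)/(t*(t + 5))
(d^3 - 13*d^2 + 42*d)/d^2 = d - 13 + 42/d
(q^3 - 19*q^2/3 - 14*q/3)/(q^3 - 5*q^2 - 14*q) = (q + 2/3)/(q + 2)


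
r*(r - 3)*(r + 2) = r^3 - r^2 - 6*r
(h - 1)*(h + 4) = h^2 + 3*h - 4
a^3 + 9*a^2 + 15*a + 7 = (a + 1)^2*(a + 7)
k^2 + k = k*(k + 1)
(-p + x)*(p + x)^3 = -p^4 - 2*p^3*x + 2*p*x^3 + x^4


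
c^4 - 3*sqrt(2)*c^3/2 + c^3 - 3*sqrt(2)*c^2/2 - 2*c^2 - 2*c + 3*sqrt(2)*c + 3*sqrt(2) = (c + 1)*(c - 3*sqrt(2)/2)*(c - sqrt(2))*(c + sqrt(2))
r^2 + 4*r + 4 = (r + 2)^2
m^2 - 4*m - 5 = (m - 5)*(m + 1)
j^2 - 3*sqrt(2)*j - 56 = (j - 7*sqrt(2))*(j + 4*sqrt(2))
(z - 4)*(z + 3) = z^2 - z - 12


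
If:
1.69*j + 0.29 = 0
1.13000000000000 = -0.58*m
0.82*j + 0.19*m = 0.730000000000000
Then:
No Solution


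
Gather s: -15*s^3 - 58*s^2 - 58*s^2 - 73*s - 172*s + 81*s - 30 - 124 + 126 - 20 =-15*s^3 - 116*s^2 - 164*s - 48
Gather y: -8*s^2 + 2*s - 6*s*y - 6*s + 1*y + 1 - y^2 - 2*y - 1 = -8*s^2 - 4*s - y^2 + y*(-6*s - 1)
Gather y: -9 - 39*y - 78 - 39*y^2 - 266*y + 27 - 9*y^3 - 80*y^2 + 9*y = -9*y^3 - 119*y^2 - 296*y - 60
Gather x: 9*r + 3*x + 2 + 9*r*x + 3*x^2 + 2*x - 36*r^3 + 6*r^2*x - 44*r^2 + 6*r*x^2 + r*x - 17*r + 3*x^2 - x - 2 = -36*r^3 - 44*r^2 - 8*r + x^2*(6*r + 6) + x*(6*r^2 + 10*r + 4)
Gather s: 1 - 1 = 0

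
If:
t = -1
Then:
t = -1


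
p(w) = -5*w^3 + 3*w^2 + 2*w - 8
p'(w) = -15*w^2 + 6*w + 2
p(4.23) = -324.30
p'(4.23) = -241.01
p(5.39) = -693.02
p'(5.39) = -401.44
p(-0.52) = -7.53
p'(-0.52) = -5.18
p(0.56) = -6.82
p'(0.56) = 0.66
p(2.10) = -36.88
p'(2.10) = -51.55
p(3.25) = -141.45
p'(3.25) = -136.94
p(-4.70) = 567.98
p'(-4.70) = -357.55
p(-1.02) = -1.61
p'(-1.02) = -19.73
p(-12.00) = 9040.00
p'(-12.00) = -2230.00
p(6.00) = -968.00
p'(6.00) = -502.00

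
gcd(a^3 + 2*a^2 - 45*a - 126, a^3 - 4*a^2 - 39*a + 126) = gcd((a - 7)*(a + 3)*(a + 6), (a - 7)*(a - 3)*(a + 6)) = a^2 - a - 42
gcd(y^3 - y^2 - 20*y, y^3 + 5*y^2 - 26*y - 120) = y^2 - y - 20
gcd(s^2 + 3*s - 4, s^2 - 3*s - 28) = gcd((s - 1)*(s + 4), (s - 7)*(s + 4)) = s + 4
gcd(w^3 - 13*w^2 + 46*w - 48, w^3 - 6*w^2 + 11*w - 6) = w^2 - 5*w + 6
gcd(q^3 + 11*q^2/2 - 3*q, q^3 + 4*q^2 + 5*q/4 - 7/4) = q - 1/2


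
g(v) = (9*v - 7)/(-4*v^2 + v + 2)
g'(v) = (8*v - 1)*(9*v - 7)/(-4*v^2 + v + 2)^2 + 9/(-4*v^2 + v + 2)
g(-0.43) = -13.09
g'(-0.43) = 80.83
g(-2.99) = 0.92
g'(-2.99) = 0.38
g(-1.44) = 2.58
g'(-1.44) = 3.01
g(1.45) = -1.22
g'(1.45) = 0.79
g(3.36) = -0.58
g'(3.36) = 0.15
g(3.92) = -0.51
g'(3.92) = 0.12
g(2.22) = -0.84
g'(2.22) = 0.33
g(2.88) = -0.67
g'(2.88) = 0.20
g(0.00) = -3.50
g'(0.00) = 6.25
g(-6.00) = 0.41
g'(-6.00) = 0.08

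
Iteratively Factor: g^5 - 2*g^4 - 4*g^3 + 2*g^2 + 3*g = (g + 1)*(g^4 - 3*g^3 - g^2 + 3*g) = (g - 3)*(g + 1)*(g^3 - g) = (g - 3)*(g + 1)^2*(g^2 - g) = (g - 3)*(g - 1)*(g + 1)^2*(g)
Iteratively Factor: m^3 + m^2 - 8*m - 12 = (m - 3)*(m^2 + 4*m + 4) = (m - 3)*(m + 2)*(m + 2)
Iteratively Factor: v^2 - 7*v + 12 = (v - 4)*(v - 3)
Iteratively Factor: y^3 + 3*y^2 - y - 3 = (y + 3)*(y^2 - 1) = (y + 1)*(y + 3)*(y - 1)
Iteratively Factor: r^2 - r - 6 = (r + 2)*(r - 3)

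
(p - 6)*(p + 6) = p^2 - 36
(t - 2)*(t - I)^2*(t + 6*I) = t^4 - 2*t^3 + 4*I*t^3 + 11*t^2 - 8*I*t^2 - 22*t - 6*I*t + 12*I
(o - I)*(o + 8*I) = o^2 + 7*I*o + 8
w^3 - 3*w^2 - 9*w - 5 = (w - 5)*(w + 1)^2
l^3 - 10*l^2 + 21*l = l*(l - 7)*(l - 3)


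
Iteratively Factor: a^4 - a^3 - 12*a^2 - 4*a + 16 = (a - 4)*(a^3 + 3*a^2 - 4) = (a - 4)*(a + 2)*(a^2 + a - 2) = (a - 4)*(a + 2)^2*(a - 1)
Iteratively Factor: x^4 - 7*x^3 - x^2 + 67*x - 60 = (x - 4)*(x^3 - 3*x^2 - 13*x + 15) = (x - 4)*(x + 3)*(x^2 - 6*x + 5) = (x - 5)*(x - 4)*(x + 3)*(x - 1)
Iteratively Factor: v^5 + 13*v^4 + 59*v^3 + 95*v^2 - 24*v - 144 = (v - 1)*(v^4 + 14*v^3 + 73*v^2 + 168*v + 144) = (v - 1)*(v + 3)*(v^3 + 11*v^2 + 40*v + 48) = (v - 1)*(v + 3)^2*(v^2 + 8*v + 16) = (v - 1)*(v + 3)^2*(v + 4)*(v + 4)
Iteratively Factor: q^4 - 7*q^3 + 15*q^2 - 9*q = (q)*(q^3 - 7*q^2 + 15*q - 9) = q*(q - 1)*(q^2 - 6*q + 9) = q*(q - 3)*(q - 1)*(q - 3)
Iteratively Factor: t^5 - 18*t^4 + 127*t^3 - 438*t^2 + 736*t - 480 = (t - 4)*(t^4 - 14*t^3 + 71*t^2 - 154*t + 120) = (t - 4)*(t - 3)*(t^3 - 11*t^2 + 38*t - 40) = (t - 4)^2*(t - 3)*(t^2 - 7*t + 10) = (t - 5)*(t - 4)^2*(t - 3)*(t - 2)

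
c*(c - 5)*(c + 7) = c^3 + 2*c^2 - 35*c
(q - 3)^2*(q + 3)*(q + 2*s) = q^4 + 2*q^3*s - 3*q^3 - 6*q^2*s - 9*q^2 - 18*q*s + 27*q + 54*s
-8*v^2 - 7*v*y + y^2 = (-8*v + y)*(v + y)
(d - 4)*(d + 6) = d^2 + 2*d - 24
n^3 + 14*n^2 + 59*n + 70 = (n + 2)*(n + 5)*(n + 7)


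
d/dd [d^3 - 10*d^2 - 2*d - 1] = 3*d^2 - 20*d - 2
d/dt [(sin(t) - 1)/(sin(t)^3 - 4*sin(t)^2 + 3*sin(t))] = (3 - 2*sin(t))*cos(t)/((sin(t) - 3)^2*sin(t)^2)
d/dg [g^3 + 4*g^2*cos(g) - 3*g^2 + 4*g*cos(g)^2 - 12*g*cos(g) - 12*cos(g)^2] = -4*g^2*sin(g) + 3*g^2 + 12*g*sin(g) - 4*g*sin(2*g) + 8*g*cos(g) - 6*g + 12*sin(2*g) + 4*cos(g)^2 - 12*cos(g)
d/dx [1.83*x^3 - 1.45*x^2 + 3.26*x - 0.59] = 5.49*x^2 - 2.9*x + 3.26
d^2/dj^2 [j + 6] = 0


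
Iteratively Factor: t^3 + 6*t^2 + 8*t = (t)*(t^2 + 6*t + 8) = t*(t + 2)*(t + 4)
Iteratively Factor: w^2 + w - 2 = (w - 1)*(w + 2)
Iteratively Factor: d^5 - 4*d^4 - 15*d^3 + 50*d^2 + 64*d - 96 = (d + 3)*(d^4 - 7*d^3 + 6*d^2 + 32*d - 32) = (d - 4)*(d + 3)*(d^3 - 3*d^2 - 6*d + 8) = (d - 4)*(d + 2)*(d + 3)*(d^2 - 5*d + 4) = (d - 4)*(d - 1)*(d + 2)*(d + 3)*(d - 4)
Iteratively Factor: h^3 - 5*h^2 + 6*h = (h - 3)*(h^2 - 2*h) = h*(h - 3)*(h - 2)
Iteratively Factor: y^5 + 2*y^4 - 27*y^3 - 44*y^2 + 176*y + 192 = (y + 4)*(y^4 - 2*y^3 - 19*y^2 + 32*y + 48) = (y + 4)^2*(y^3 - 6*y^2 + 5*y + 12) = (y - 3)*(y + 4)^2*(y^2 - 3*y - 4) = (y - 4)*(y - 3)*(y + 4)^2*(y + 1)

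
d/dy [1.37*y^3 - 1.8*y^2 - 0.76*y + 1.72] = 4.11*y^2 - 3.6*y - 0.76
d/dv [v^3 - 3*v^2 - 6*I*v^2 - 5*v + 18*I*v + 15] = 3*v^2 - 6*v - 12*I*v - 5 + 18*I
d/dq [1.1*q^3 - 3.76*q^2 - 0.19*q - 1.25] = 3.3*q^2 - 7.52*q - 0.19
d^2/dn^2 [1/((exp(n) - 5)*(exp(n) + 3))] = (4*exp(3*n) - 6*exp(2*n) + 64*exp(n) - 30)*exp(n)/(exp(6*n) - 6*exp(5*n) - 33*exp(4*n) + 172*exp(3*n) + 495*exp(2*n) - 1350*exp(n) - 3375)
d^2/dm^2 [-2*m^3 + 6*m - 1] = -12*m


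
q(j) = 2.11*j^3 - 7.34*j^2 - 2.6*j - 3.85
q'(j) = 6.33*j^2 - 14.68*j - 2.6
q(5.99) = 170.70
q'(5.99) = 136.59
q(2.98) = -20.94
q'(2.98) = 9.87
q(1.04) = -12.12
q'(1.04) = -11.02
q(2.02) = -21.66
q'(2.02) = -6.42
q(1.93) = -21.04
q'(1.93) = -7.35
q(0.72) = -8.74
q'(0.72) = -9.89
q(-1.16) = -14.00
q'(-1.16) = 22.95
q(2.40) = -23.20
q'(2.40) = -1.37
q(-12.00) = -4675.69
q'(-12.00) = 1085.08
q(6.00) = 172.07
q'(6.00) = 137.20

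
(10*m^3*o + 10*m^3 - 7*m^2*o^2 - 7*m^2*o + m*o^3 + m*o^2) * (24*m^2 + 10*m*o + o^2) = 240*m^5*o + 240*m^5 - 68*m^4*o^2 - 68*m^4*o - 36*m^3*o^3 - 36*m^3*o^2 + 3*m^2*o^4 + 3*m^2*o^3 + m*o^5 + m*o^4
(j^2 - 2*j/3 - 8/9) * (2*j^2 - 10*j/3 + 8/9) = 2*j^4 - 14*j^3/3 + 4*j^2/3 + 64*j/27 - 64/81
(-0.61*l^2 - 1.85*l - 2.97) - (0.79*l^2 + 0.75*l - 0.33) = -1.4*l^2 - 2.6*l - 2.64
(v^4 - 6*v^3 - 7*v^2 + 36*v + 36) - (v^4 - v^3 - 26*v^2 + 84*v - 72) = -5*v^3 + 19*v^2 - 48*v + 108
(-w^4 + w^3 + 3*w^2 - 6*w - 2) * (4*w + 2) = -4*w^5 + 2*w^4 + 14*w^3 - 18*w^2 - 20*w - 4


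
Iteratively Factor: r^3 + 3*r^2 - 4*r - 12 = (r + 3)*(r^2 - 4) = (r - 2)*(r + 3)*(r + 2)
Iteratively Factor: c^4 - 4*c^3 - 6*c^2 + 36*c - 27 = (c + 3)*(c^3 - 7*c^2 + 15*c - 9) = (c - 3)*(c + 3)*(c^2 - 4*c + 3) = (c - 3)*(c - 1)*(c + 3)*(c - 3)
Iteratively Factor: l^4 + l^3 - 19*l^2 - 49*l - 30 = (l - 5)*(l^3 + 6*l^2 + 11*l + 6) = (l - 5)*(l + 3)*(l^2 + 3*l + 2) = (l - 5)*(l + 2)*(l + 3)*(l + 1)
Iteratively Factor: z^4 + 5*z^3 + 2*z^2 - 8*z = (z + 4)*(z^3 + z^2 - 2*z) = z*(z + 4)*(z^2 + z - 2) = z*(z - 1)*(z + 4)*(z + 2)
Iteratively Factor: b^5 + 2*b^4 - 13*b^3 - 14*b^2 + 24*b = (b - 3)*(b^4 + 5*b^3 + 2*b^2 - 8*b) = b*(b - 3)*(b^3 + 5*b^2 + 2*b - 8) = b*(b - 3)*(b - 1)*(b^2 + 6*b + 8) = b*(b - 3)*(b - 1)*(b + 4)*(b + 2)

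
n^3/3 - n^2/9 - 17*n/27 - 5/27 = (n/3 + 1/3)*(n - 5/3)*(n + 1/3)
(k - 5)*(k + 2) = k^2 - 3*k - 10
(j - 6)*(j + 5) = j^2 - j - 30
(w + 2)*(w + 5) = w^2 + 7*w + 10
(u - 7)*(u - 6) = u^2 - 13*u + 42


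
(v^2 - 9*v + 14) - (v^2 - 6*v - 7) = 21 - 3*v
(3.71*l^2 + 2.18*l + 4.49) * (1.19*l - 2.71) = 4.4149*l^3 - 7.4599*l^2 - 0.5647*l - 12.1679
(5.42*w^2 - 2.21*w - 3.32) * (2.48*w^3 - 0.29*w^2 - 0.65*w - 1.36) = 13.4416*w^5 - 7.0526*w^4 - 11.1157*w^3 - 4.9719*w^2 + 5.1636*w + 4.5152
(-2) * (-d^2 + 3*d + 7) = 2*d^2 - 6*d - 14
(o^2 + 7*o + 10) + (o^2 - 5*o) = 2*o^2 + 2*o + 10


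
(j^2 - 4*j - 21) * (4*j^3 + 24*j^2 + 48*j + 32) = 4*j^5 + 8*j^4 - 132*j^3 - 664*j^2 - 1136*j - 672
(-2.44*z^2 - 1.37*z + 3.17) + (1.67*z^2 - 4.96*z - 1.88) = -0.77*z^2 - 6.33*z + 1.29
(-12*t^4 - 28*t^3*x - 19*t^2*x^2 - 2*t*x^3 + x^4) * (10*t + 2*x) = -120*t^5 - 304*t^4*x - 246*t^3*x^2 - 58*t^2*x^3 + 6*t*x^4 + 2*x^5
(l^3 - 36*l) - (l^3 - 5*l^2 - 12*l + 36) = 5*l^2 - 24*l - 36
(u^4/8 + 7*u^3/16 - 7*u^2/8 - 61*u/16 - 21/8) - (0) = u^4/8 + 7*u^3/16 - 7*u^2/8 - 61*u/16 - 21/8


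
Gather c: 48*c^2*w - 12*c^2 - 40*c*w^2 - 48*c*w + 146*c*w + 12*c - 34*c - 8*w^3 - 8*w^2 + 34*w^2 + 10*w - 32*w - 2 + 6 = c^2*(48*w - 12) + c*(-40*w^2 + 98*w - 22) - 8*w^3 + 26*w^2 - 22*w + 4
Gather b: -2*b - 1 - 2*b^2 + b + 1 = -2*b^2 - b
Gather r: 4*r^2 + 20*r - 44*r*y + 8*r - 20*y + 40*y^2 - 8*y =4*r^2 + r*(28 - 44*y) + 40*y^2 - 28*y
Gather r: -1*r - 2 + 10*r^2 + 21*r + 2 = 10*r^2 + 20*r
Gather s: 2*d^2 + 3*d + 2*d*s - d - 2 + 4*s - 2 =2*d^2 + 2*d + s*(2*d + 4) - 4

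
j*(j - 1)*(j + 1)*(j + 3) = j^4 + 3*j^3 - j^2 - 3*j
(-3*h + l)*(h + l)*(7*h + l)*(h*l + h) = -21*h^4*l - 21*h^4 - 17*h^3*l^2 - 17*h^3*l + 5*h^2*l^3 + 5*h^2*l^2 + h*l^4 + h*l^3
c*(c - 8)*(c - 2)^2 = c^4 - 12*c^3 + 36*c^2 - 32*c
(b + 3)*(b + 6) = b^2 + 9*b + 18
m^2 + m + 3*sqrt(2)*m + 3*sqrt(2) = (m + 1)*(m + 3*sqrt(2))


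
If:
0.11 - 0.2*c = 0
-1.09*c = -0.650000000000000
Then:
No Solution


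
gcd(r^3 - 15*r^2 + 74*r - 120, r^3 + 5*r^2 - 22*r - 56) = r - 4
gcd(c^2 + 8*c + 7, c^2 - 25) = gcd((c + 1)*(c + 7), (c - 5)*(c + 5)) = 1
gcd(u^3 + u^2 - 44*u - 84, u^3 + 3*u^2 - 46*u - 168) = u^2 - u - 42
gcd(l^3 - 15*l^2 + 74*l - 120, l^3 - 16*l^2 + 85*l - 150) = l^2 - 11*l + 30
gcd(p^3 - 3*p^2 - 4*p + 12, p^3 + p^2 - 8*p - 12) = p^2 - p - 6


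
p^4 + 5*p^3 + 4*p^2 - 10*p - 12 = (p + 2)*(p + 3)*(p - sqrt(2))*(p + sqrt(2))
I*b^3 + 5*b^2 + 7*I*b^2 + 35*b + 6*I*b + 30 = (b + 6)*(b - 5*I)*(I*b + I)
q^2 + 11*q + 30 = (q + 5)*(q + 6)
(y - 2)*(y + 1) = y^2 - y - 2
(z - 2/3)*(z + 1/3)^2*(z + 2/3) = z^4 + 2*z^3/3 - z^2/3 - 8*z/27 - 4/81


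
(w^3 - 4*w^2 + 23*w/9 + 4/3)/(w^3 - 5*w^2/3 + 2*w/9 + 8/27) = 3*(w - 3)/(3*w - 2)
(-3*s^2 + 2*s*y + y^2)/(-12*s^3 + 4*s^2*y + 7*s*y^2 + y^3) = (3*s + y)/(12*s^2 + 8*s*y + y^2)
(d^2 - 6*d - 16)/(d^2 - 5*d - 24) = (d + 2)/(d + 3)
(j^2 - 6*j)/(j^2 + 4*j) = (j - 6)/(j + 4)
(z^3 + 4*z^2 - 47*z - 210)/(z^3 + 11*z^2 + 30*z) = (z - 7)/z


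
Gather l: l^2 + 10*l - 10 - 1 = l^2 + 10*l - 11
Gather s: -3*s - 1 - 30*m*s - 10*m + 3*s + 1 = -30*m*s - 10*m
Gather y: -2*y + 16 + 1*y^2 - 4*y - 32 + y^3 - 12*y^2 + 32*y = y^3 - 11*y^2 + 26*y - 16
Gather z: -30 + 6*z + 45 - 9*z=15 - 3*z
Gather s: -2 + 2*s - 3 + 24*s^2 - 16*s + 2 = 24*s^2 - 14*s - 3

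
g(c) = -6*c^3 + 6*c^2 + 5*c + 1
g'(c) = -18*c^2 + 12*c + 5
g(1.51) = 1.57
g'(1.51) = -17.92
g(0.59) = 4.81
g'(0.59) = 5.81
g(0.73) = 5.51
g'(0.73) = 4.17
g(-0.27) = 0.21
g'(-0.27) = 0.45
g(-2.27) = 90.75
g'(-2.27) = -114.99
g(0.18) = 2.06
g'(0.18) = 6.58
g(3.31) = -134.30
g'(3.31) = -152.49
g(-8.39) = 3924.94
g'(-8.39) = -1362.74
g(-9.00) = 4816.00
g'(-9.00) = -1561.00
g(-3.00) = 202.00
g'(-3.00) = -193.00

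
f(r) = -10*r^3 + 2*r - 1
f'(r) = 2 - 30*r^2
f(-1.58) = 35.28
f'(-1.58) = -72.89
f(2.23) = -107.44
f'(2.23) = -147.19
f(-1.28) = 17.41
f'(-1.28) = -47.15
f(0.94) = -7.43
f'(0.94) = -24.51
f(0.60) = -1.96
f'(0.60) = -8.80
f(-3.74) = 514.66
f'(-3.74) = -417.63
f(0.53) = -1.43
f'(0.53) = -6.43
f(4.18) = -722.99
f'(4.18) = -522.17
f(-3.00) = 263.00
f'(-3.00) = -268.00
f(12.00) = -17257.00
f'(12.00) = -4318.00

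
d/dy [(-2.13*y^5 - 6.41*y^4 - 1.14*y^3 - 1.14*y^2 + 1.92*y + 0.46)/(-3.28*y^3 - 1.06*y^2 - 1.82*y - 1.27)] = (13.9728*y^7 + 27.7982*y^6 + 29.0956*y^5 + 45.9933*y^4 + 49.3076*y^3 + 12.9798*y^2 + 3.8708*y - 1.6012)/(10.7584*y^6 + 6.9536*y^5 + 13.0628*y^4 + 12.1896*y^3 + 6.0048*y^2 + 4.6228*y + 1.6129)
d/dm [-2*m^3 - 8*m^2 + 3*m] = -6*m^2 - 16*m + 3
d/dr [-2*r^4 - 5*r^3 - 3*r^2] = r*(-8*r^2 - 15*r - 6)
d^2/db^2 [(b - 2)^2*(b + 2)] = 6*b - 4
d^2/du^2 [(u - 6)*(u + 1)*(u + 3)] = 6*u - 4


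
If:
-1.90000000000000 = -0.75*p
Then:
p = 2.53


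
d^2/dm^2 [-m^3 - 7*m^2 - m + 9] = -6*m - 14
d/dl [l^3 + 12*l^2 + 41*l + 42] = 3*l^2 + 24*l + 41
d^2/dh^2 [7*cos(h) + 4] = -7*cos(h)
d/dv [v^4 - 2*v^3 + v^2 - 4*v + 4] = 4*v^3 - 6*v^2 + 2*v - 4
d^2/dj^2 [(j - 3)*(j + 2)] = 2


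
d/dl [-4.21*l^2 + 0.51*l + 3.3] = 0.51 - 8.42*l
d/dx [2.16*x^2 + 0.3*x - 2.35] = 4.32*x + 0.3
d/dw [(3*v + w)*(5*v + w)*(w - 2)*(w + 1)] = 30*v^2*w - 15*v^2 + 24*v*w^2 - 16*v*w - 16*v + 4*w^3 - 3*w^2 - 4*w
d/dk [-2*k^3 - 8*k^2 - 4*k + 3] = -6*k^2 - 16*k - 4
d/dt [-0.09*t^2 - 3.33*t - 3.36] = -0.18*t - 3.33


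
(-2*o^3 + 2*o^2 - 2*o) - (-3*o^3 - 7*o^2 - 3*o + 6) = o^3 + 9*o^2 + o - 6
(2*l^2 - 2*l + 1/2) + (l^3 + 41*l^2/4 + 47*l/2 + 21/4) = l^3 + 49*l^2/4 + 43*l/2 + 23/4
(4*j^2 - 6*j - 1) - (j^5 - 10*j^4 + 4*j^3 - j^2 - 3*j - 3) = -j^5 + 10*j^4 - 4*j^3 + 5*j^2 - 3*j + 2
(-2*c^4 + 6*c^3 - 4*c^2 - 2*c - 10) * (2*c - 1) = -4*c^5 + 14*c^4 - 14*c^3 - 18*c + 10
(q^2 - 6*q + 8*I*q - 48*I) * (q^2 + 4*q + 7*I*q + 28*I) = q^4 - 2*q^3 + 15*I*q^3 - 80*q^2 - 30*I*q^2 + 112*q - 360*I*q + 1344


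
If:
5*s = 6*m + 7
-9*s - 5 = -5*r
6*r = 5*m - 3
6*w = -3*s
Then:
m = -603/199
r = -602/199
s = -445/199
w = 445/398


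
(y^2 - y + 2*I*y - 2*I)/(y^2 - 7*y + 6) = (y + 2*I)/(y - 6)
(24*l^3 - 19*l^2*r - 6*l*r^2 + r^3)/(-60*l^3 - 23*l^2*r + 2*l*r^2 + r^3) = (8*l^2 - 9*l*r + r^2)/(-20*l^2 - l*r + r^2)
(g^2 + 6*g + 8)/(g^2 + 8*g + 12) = (g + 4)/(g + 6)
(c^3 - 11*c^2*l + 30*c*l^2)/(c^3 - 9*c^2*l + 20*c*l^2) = (c - 6*l)/(c - 4*l)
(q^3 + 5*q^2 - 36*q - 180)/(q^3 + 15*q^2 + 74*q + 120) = (q - 6)/(q + 4)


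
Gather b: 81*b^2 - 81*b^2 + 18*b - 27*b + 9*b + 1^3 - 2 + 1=0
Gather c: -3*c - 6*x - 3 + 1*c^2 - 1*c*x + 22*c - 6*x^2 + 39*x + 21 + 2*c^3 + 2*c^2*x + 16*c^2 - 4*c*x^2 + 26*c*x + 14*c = 2*c^3 + c^2*(2*x + 17) + c*(-4*x^2 + 25*x + 33) - 6*x^2 + 33*x + 18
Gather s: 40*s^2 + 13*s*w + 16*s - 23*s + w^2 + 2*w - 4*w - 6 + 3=40*s^2 + s*(13*w - 7) + w^2 - 2*w - 3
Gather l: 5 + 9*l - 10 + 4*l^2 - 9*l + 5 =4*l^2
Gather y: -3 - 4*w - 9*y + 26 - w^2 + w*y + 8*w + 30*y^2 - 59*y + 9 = -w^2 + 4*w + 30*y^2 + y*(w - 68) + 32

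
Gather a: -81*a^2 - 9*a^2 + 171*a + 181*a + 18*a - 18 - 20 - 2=-90*a^2 + 370*a - 40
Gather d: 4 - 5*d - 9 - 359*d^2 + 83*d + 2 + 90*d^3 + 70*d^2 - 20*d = 90*d^3 - 289*d^2 + 58*d - 3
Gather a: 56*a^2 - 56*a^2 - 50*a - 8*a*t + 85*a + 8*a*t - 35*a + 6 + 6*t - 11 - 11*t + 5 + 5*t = 0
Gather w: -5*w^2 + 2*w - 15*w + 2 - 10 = -5*w^2 - 13*w - 8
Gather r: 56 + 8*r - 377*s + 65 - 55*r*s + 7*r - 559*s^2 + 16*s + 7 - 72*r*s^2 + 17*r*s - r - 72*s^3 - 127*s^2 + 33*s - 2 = r*(-72*s^2 - 38*s + 14) - 72*s^3 - 686*s^2 - 328*s + 126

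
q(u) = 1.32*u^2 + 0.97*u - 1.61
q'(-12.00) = -30.71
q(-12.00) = 176.83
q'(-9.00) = -22.79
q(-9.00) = 96.58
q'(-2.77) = -6.34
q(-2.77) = 5.83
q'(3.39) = 9.92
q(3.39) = 16.85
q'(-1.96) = -4.20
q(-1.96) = 1.56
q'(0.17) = 1.42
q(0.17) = -1.41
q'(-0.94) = -1.51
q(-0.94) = -1.36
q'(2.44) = 7.41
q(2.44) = 8.62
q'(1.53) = 5.01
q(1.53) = 2.96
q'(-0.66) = -0.77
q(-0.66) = -1.68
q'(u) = 2.64*u + 0.97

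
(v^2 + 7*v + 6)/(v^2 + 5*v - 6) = (v + 1)/(v - 1)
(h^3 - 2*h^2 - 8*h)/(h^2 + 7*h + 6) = h*(h^2 - 2*h - 8)/(h^2 + 7*h + 6)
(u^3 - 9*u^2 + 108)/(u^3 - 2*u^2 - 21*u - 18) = (u - 6)/(u + 1)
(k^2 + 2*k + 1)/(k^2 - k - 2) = (k + 1)/(k - 2)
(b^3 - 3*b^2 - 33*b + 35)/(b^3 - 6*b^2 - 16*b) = (-b^3 + 3*b^2 + 33*b - 35)/(b*(-b^2 + 6*b + 16))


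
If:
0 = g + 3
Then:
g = -3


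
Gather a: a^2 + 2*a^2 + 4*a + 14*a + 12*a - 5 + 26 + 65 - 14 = 3*a^2 + 30*a + 72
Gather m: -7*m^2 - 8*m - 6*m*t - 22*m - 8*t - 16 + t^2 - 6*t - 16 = -7*m^2 + m*(-6*t - 30) + t^2 - 14*t - 32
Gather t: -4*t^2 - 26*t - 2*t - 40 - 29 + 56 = -4*t^2 - 28*t - 13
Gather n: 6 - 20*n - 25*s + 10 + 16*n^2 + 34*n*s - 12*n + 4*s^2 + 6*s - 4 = 16*n^2 + n*(34*s - 32) + 4*s^2 - 19*s + 12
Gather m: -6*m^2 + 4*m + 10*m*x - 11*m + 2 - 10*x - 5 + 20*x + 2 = -6*m^2 + m*(10*x - 7) + 10*x - 1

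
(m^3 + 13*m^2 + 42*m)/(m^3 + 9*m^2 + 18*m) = (m + 7)/(m + 3)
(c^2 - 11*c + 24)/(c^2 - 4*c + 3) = (c - 8)/(c - 1)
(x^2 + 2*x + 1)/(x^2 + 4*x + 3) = (x + 1)/(x + 3)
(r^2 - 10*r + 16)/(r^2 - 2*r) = (r - 8)/r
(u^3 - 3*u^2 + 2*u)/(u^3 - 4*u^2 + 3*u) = (u - 2)/(u - 3)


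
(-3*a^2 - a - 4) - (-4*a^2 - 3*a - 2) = a^2 + 2*a - 2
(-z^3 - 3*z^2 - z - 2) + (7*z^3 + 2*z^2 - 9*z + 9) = 6*z^3 - z^2 - 10*z + 7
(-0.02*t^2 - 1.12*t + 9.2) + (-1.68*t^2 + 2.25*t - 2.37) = -1.7*t^2 + 1.13*t + 6.83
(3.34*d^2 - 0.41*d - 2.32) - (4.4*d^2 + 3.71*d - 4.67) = -1.06*d^2 - 4.12*d + 2.35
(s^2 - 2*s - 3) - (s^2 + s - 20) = 17 - 3*s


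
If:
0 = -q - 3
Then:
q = -3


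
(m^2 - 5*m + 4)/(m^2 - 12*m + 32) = (m - 1)/(m - 8)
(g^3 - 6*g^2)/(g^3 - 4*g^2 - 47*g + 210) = g^2/(g^2 + 2*g - 35)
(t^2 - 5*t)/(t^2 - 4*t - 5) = t/(t + 1)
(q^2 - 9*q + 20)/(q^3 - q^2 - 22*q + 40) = (q - 5)/(q^2 + 3*q - 10)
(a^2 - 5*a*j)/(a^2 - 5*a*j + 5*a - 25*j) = a/(a + 5)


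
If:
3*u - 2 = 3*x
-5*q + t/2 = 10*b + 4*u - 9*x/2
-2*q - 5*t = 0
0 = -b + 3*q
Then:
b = 15*x/352 - 5/22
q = 5*x/352 - 5/66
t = 1/33 - x/176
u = x + 2/3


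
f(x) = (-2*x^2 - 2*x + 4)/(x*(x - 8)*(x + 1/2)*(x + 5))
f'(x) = (-4*x - 2)/(x*(x - 8)*(x + 1/2)*(x + 5)) - (-2*x^2 - 2*x + 4)/(x*(x - 8)*(x + 1/2)*(x + 5)^2) - (-2*x^2 - 2*x + 4)/(x*(x - 8)*(x + 1/2)^2*(x + 5)) - (-2*x^2 - 2*x + 4)/(x*(x - 8)^2*(x + 1/2)*(x + 5)) - (-2*x^2 - 2*x + 4)/(x^2*(x - 8)*(x + 1/2)*(x + 5)) = 4*(4*x^5 + x^4 - 26*x^3 - 13*x^2 + 332*x + 80)/(x^2*(4*x^6 - 20*x^5 - 307*x^4 + 670*x^3 + 7289*x^2 + 6640*x + 1600))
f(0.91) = -0.01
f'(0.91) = 0.12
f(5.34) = 0.07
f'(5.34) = 0.02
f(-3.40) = 0.07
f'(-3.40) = -0.06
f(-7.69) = -0.04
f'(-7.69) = -0.02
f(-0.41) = 3.15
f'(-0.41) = -27.86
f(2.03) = 0.04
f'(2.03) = 0.01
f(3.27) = 0.05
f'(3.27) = 0.01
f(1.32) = 0.02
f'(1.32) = 0.04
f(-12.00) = -0.01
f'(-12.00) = 0.00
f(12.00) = -0.03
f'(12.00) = 0.01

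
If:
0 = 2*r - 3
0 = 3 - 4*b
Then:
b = 3/4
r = 3/2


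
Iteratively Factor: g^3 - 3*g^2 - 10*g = (g - 5)*(g^2 + 2*g) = g*(g - 5)*(g + 2)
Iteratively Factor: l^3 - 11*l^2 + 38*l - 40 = (l - 2)*(l^2 - 9*l + 20) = (l - 5)*(l - 2)*(l - 4)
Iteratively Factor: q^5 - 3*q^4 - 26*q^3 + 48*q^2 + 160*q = (q + 2)*(q^4 - 5*q^3 - 16*q^2 + 80*q) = (q - 5)*(q + 2)*(q^3 - 16*q) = q*(q - 5)*(q + 2)*(q^2 - 16) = q*(q - 5)*(q + 2)*(q + 4)*(q - 4)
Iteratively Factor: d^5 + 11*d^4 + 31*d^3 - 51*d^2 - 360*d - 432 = (d + 4)*(d^4 + 7*d^3 + 3*d^2 - 63*d - 108) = (d - 3)*(d + 4)*(d^3 + 10*d^2 + 33*d + 36) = (d - 3)*(d + 4)^2*(d^2 + 6*d + 9) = (d - 3)*(d + 3)*(d + 4)^2*(d + 3)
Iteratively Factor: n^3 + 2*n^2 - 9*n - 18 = (n + 2)*(n^2 - 9) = (n + 2)*(n + 3)*(n - 3)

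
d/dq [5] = 0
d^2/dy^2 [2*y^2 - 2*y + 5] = 4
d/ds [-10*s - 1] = -10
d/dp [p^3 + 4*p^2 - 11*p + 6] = 3*p^2 + 8*p - 11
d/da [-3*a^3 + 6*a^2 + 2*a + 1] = -9*a^2 + 12*a + 2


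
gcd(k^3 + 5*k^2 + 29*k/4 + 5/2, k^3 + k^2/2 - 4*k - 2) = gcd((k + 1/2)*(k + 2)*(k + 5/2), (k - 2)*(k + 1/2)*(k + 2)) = k^2 + 5*k/2 + 1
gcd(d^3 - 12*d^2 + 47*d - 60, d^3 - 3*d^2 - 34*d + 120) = d^2 - 9*d + 20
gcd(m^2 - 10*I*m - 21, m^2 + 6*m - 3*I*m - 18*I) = m - 3*I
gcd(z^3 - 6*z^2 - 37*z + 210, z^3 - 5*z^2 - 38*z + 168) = z^2 - z - 42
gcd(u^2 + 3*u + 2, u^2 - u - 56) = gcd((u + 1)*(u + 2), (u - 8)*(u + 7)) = 1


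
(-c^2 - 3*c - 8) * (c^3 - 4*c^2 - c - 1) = -c^5 + c^4 + 5*c^3 + 36*c^2 + 11*c + 8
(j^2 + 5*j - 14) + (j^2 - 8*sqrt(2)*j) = 2*j^2 - 8*sqrt(2)*j + 5*j - 14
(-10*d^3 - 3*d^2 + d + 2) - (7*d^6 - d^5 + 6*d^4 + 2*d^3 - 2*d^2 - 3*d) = -7*d^6 + d^5 - 6*d^4 - 12*d^3 - d^2 + 4*d + 2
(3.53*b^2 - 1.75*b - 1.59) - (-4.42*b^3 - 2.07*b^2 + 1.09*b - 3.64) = 4.42*b^3 + 5.6*b^2 - 2.84*b + 2.05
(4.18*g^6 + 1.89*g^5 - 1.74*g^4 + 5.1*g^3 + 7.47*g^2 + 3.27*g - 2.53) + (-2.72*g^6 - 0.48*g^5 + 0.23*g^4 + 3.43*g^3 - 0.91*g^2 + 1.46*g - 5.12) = 1.46*g^6 + 1.41*g^5 - 1.51*g^4 + 8.53*g^3 + 6.56*g^2 + 4.73*g - 7.65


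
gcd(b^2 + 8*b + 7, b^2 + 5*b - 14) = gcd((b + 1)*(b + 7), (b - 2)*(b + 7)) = b + 7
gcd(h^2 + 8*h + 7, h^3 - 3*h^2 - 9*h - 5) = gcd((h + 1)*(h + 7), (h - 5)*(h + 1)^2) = h + 1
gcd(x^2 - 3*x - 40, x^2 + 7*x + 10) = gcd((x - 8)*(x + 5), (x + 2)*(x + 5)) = x + 5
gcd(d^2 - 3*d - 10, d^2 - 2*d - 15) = d - 5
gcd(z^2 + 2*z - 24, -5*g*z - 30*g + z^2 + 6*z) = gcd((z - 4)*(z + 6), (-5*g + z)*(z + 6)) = z + 6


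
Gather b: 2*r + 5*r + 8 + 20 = 7*r + 28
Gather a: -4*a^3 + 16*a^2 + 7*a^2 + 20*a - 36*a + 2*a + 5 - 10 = -4*a^3 + 23*a^2 - 14*a - 5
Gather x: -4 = -4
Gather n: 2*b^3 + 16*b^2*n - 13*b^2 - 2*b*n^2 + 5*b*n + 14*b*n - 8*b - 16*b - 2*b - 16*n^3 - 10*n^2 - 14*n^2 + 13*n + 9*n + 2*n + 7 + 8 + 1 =2*b^3 - 13*b^2 - 26*b - 16*n^3 + n^2*(-2*b - 24) + n*(16*b^2 + 19*b + 24) + 16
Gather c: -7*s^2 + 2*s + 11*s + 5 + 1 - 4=-7*s^2 + 13*s + 2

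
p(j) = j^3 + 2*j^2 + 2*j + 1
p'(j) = 3*j^2 + 4*j + 2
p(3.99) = 104.34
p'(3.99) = 65.72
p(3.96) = 102.38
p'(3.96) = 64.88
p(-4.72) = -69.04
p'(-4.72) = 49.96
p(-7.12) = -272.80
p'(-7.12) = 125.60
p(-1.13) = -0.15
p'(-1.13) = 1.31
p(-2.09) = -3.57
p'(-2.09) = 6.74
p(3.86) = 96.03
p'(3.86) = 62.14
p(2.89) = 47.62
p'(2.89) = 38.62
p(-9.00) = -584.00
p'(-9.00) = 209.00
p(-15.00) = -2954.00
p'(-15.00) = 617.00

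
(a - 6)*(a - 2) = a^2 - 8*a + 12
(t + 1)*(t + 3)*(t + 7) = t^3 + 11*t^2 + 31*t + 21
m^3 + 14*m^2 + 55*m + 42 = (m + 1)*(m + 6)*(m + 7)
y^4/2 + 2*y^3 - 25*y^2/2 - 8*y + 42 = (y/2 + 1)*(y - 3)*(y - 2)*(y + 7)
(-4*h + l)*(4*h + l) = -16*h^2 + l^2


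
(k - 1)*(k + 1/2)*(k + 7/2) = k^3 + 3*k^2 - 9*k/4 - 7/4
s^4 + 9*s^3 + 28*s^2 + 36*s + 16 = (s + 1)*(s + 2)^2*(s + 4)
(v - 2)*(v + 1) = v^2 - v - 2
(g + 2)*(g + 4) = g^2 + 6*g + 8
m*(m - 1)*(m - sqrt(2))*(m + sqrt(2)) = m^4 - m^3 - 2*m^2 + 2*m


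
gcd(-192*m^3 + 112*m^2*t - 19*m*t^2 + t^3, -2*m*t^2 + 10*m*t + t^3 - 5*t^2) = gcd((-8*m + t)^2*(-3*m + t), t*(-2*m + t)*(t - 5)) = 1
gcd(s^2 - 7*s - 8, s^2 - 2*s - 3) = s + 1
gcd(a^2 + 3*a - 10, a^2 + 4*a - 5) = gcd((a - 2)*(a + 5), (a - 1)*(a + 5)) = a + 5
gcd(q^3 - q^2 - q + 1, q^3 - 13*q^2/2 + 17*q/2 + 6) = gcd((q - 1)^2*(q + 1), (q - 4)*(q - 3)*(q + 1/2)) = 1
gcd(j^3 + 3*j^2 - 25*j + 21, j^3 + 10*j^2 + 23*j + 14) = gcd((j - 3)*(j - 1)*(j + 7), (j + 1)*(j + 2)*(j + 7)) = j + 7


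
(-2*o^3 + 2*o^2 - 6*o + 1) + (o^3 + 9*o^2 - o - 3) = -o^3 + 11*o^2 - 7*o - 2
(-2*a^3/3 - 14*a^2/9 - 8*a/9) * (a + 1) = -2*a^4/3 - 20*a^3/9 - 22*a^2/9 - 8*a/9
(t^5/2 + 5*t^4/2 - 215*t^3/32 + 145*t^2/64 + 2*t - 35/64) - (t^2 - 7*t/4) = t^5/2 + 5*t^4/2 - 215*t^3/32 + 81*t^2/64 + 15*t/4 - 35/64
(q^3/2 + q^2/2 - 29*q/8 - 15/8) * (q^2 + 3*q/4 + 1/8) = q^5/2 + 7*q^4/8 - 51*q^3/16 - 145*q^2/32 - 119*q/64 - 15/64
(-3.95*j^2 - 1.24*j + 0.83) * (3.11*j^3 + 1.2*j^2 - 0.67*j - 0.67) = -12.2845*j^5 - 8.5964*j^4 + 3.7398*j^3 + 4.4733*j^2 + 0.2747*j - 0.5561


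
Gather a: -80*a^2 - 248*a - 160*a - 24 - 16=-80*a^2 - 408*a - 40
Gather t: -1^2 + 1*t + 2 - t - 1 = 0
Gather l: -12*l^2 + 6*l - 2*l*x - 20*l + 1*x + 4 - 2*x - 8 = -12*l^2 + l*(-2*x - 14) - x - 4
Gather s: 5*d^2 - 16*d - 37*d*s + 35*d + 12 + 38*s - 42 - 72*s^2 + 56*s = 5*d^2 + 19*d - 72*s^2 + s*(94 - 37*d) - 30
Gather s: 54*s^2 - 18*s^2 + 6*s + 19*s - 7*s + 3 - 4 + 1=36*s^2 + 18*s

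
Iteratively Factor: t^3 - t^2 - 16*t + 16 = (t - 1)*(t^2 - 16) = (t - 1)*(t + 4)*(t - 4)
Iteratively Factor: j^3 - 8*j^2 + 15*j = (j)*(j^2 - 8*j + 15) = j*(j - 3)*(j - 5)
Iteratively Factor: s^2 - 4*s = (s - 4)*(s)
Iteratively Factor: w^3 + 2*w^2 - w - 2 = (w + 2)*(w^2 - 1) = (w + 1)*(w + 2)*(w - 1)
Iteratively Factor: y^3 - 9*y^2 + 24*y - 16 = (y - 1)*(y^2 - 8*y + 16) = (y - 4)*(y - 1)*(y - 4)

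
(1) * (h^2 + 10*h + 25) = h^2 + 10*h + 25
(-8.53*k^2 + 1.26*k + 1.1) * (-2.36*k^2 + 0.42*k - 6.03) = 20.1308*k^4 - 6.5562*k^3 + 49.3691*k^2 - 7.1358*k - 6.633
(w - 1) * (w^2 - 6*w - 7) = w^3 - 7*w^2 - w + 7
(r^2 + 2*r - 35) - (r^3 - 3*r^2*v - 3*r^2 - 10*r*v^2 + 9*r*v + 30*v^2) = -r^3 + 3*r^2*v + 4*r^2 + 10*r*v^2 - 9*r*v + 2*r - 30*v^2 - 35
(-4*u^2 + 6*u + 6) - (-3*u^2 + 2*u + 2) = -u^2 + 4*u + 4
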